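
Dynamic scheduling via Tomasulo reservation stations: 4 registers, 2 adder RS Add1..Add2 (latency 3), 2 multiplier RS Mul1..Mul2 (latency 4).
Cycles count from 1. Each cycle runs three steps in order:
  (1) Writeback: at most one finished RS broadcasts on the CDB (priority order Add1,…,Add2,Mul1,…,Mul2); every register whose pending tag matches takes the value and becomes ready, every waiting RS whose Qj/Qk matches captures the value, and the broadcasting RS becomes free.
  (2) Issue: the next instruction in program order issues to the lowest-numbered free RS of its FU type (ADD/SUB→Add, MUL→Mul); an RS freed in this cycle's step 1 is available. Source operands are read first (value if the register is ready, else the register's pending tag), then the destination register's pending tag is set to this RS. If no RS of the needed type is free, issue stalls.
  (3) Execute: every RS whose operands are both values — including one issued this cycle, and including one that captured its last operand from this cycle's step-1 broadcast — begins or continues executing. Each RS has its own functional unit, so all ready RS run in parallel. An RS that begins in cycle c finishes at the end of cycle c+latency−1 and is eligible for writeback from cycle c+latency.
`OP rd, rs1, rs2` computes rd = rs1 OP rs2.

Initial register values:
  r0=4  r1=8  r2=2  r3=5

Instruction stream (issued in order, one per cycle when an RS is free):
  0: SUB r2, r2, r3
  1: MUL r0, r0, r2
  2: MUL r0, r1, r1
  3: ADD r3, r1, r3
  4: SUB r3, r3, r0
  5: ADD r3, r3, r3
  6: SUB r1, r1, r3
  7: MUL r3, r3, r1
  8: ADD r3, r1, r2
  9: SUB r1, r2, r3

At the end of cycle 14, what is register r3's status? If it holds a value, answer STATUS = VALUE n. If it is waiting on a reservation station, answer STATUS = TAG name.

STATUS = TAG Mul1

cycle 1: issue SUB r2<-Add1 // r0:4,r1:8,r2:Add1,r3:5
cycle 2: issue MUL r0<-Mul1 // r0:Mul1,r1:8,r2:Add1,r3:5
cycle 3: issue MUL r0<-Mul2 // r0:Mul2,r1:8,r2:Add1,r3:5
cycle 4: CDB Add1=-3; issue ADD r3<-Add1 // r0:Mul2,r1:8,r2:-3,r3:Add1
cycle 5: issue SUB r3<-Add2 // r0:Mul2,r1:8,r2:-3,r3:Add2
cycle 6: stall // r0:Mul2,r1:8,r2:-3,r3:Add2
cycle 7: CDB Add1=13; issue ADD r3<-Add1 // r0:Mul2,r1:8,r2:-3,r3:Add1
cycle 8: CDB Mul1=-12; stall // r0:Mul2,r1:8,r2:-3,r3:Add1
cycle 9: CDB Mul2=64; stall // r0:64,r1:8,r2:-3,r3:Add1
cycle 10: stall // r0:64,r1:8,r2:-3,r3:Add1
cycle 11: stall // r0:64,r1:8,r2:-3,r3:Add1
cycle 12: CDB Add2=-51; issue SUB r1<-Add2 // r0:64,r1:Add2,r2:-3,r3:Add1
cycle 13: issue MUL r3<-Mul1 // r0:64,r1:Add2,r2:-3,r3:Mul1
cycle 14: stall // r0:64,r1:Add2,r2:-3,r3:Mul1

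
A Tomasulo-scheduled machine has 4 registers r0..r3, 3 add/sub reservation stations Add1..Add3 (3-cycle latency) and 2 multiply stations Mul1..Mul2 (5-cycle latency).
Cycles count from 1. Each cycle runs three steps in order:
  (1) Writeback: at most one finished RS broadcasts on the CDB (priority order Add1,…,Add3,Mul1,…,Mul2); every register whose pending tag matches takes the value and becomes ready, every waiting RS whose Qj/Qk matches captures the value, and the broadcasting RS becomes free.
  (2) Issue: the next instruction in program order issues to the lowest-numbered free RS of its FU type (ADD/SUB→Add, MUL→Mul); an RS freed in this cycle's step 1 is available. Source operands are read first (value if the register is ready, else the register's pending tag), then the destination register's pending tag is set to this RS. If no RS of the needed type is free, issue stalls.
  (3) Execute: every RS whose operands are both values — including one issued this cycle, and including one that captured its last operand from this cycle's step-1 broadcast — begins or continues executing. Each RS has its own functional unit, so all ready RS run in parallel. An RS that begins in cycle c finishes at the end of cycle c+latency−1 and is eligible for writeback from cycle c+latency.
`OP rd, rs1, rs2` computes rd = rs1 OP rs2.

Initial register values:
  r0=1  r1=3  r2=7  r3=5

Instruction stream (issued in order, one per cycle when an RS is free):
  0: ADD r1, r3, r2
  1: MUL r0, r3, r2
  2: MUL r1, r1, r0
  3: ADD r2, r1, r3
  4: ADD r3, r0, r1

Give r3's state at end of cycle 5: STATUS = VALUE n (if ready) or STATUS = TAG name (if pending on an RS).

STATUS = TAG Add2

  c1: issue ADD r1<-Add1  regs: r0:1,r1:Add1,r2:7,r3:5
  c2: issue MUL r0<-Mul1  regs: r0:Mul1,r1:Add1,r2:7,r3:5
  c3: issue MUL r1<-Mul2  regs: r0:Mul1,r1:Mul2,r2:7,r3:5
  c4: CDB Add1=12; issue ADD r2<-Add1  regs: r0:Mul1,r1:Mul2,r2:Add1,r3:5
  c5: issue ADD r3<-Add2  regs: r0:Mul1,r1:Mul2,r2:Add1,r3:Add2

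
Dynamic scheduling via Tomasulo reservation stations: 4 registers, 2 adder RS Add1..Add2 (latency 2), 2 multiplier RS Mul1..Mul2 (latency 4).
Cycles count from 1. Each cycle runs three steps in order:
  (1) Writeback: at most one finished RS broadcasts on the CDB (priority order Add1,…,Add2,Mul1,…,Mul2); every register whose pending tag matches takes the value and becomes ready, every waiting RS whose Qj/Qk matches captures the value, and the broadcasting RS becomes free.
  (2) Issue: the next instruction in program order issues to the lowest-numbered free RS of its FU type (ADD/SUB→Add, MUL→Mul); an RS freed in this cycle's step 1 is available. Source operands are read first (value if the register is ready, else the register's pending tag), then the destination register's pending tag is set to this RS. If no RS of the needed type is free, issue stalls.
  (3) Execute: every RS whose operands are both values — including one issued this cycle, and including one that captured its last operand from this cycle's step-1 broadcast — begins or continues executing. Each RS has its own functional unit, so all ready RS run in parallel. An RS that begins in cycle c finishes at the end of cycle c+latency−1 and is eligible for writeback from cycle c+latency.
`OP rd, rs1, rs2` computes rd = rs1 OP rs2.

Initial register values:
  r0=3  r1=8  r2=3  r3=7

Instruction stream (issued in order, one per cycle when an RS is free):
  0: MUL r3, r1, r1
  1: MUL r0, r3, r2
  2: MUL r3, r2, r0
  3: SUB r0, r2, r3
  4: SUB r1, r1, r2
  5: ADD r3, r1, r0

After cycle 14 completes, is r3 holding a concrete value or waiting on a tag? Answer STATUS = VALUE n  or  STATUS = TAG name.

c1: issue MUL r3<-Mul1 | r0:3,r1:8,r2:3,r3:Mul1
c2: issue MUL r0<-Mul2 | r0:Mul2,r1:8,r2:3,r3:Mul1
c3: stall | r0:Mul2,r1:8,r2:3,r3:Mul1
c4: stall | r0:Mul2,r1:8,r2:3,r3:Mul1
c5: CDB Mul1=64; issue MUL r3<-Mul1 | r0:Mul2,r1:8,r2:3,r3:Mul1
c6: issue SUB r0<-Add1 | r0:Add1,r1:8,r2:3,r3:Mul1
c7: issue SUB r1<-Add2 | r0:Add1,r1:Add2,r2:3,r3:Mul1
c8: stall | r0:Add1,r1:Add2,r2:3,r3:Mul1
c9: CDB Add2=5; issue ADD r3<-Add2 | r0:Add1,r1:5,r2:3,r3:Add2
c10: CDB Mul2=192 | r0:Add1,r1:5,r2:3,r3:Add2
c11: - | r0:Add1,r1:5,r2:3,r3:Add2
c12: - | r0:Add1,r1:5,r2:3,r3:Add2
c13: - | r0:Add1,r1:5,r2:3,r3:Add2
c14: CDB Mul1=576 | r0:Add1,r1:5,r2:3,r3:Add2

STATUS = TAG Add2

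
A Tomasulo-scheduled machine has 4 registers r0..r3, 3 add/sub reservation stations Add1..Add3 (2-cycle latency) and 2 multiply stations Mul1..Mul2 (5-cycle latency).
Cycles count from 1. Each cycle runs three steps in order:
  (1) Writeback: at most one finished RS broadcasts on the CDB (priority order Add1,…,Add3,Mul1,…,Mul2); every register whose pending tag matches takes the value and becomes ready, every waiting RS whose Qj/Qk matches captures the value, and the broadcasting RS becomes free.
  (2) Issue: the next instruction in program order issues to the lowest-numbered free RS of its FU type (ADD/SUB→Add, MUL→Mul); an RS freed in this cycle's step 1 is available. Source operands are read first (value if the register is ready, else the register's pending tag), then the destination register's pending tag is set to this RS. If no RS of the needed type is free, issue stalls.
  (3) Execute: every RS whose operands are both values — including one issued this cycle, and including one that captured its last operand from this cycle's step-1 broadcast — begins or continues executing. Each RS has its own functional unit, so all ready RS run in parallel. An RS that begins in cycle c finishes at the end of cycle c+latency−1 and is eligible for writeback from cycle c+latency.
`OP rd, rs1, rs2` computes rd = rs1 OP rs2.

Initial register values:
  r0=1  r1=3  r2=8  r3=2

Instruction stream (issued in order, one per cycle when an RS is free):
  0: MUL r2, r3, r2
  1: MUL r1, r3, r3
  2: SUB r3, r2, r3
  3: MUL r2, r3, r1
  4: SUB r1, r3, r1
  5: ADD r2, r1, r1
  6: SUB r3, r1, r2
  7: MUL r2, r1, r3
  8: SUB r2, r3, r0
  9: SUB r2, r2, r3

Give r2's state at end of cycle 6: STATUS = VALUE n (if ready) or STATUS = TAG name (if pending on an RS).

STATUS = TAG Mul1

c1: issue MUL r2<-Mul1 | r0:1,r1:3,r2:Mul1,r3:2
c2: issue MUL r1<-Mul2 | r0:1,r1:Mul2,r2:Mul1,r3:2
c3: issue SUB r3<-Add1 | r0:1,r1:Mul2,r2:Mul1,r3:Add1
c4: stall | r0:1,r1:Mul2,r2:Mul1,r3:Add1
c5: stall | r0:1,r1:Mul2,r2:Mul1,r3:Add1
c6: CDB Mul1=16; issue MUL r2<-Mul1 | r0:1,r1:Mul2,r2:Mul1,r3:Add1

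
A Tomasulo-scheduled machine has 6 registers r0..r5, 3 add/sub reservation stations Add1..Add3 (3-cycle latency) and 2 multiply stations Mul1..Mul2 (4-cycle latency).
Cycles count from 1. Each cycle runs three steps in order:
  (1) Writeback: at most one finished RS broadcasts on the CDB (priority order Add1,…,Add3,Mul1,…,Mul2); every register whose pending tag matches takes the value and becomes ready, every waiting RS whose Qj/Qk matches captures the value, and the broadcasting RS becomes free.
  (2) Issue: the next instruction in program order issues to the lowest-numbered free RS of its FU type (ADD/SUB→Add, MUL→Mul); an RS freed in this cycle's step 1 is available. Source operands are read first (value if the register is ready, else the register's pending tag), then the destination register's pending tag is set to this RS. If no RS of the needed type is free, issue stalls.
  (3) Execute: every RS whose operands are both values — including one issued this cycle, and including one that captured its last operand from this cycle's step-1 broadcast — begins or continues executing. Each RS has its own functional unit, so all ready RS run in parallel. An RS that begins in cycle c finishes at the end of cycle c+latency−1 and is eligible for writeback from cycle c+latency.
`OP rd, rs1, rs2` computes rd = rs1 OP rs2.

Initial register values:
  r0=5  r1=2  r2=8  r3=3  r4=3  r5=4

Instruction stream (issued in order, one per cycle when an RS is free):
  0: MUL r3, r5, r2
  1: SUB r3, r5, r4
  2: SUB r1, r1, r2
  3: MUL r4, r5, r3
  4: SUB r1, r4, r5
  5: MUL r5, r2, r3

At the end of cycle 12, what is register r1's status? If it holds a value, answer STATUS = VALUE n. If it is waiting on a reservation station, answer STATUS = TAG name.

STATUS = VALUE 0

  c1: issue MUL r3<-Mul1  regs: r0:5,r1:2,r2:8,r3:Mul1,r4:3,r5:4
  c2: issue SUB r3<-Add1  regs: r0:5,r1:2,r2:8,r3:Add1,r4:3,r5:4
  c3: issue SUB r1<-Add2  regs: r0:5,r1:Add2,r2:8,r3:Add1,r4:3,r5:4
  c4: issue MUL r4<-Mul2  regs: r0:5,r1:Add2,r2:8,r3:Add1,r4:Mul2,r5:4
  c5: CDB Add1=1; issue SUB r1<-Add1  regs: r0:5,r1:Add1,r2:8,r3:1,r4:Mul2,r5:4
  c6: CDB Add2=-6; stall  regs: r0:5,r1:Add1,r2:8,r3:1,r4:Mul2,r5:4
  c7: CDB Mul1=32; issue MUL r5<-Mul1  regs: r0:5,r1:Add1,r2:8,r3:1,r4:Mul2,r5:Mul1
  c8: -  regs: r0:5,r1:Add1,r2:8,r3:1,r4:Mul2,r5:Mul1
  c9: CDB Mul2=4  regs: r0:5,r1:Add1,r2:8,r3:1,r4:4,r5:Mul1
  c10: -  regs: r0:5,r1:Add1,r2:8,r3:1,r4:4,r5:Mul1
  c11: CDB Mul1=8  regs: r0:5,r1:Add1,r2:8,r3:1,r4:4,r5:8
  c12: CDB Add1=0  regs: r0:5,r1:0,r2:8,r3:1,r4:4,r5:8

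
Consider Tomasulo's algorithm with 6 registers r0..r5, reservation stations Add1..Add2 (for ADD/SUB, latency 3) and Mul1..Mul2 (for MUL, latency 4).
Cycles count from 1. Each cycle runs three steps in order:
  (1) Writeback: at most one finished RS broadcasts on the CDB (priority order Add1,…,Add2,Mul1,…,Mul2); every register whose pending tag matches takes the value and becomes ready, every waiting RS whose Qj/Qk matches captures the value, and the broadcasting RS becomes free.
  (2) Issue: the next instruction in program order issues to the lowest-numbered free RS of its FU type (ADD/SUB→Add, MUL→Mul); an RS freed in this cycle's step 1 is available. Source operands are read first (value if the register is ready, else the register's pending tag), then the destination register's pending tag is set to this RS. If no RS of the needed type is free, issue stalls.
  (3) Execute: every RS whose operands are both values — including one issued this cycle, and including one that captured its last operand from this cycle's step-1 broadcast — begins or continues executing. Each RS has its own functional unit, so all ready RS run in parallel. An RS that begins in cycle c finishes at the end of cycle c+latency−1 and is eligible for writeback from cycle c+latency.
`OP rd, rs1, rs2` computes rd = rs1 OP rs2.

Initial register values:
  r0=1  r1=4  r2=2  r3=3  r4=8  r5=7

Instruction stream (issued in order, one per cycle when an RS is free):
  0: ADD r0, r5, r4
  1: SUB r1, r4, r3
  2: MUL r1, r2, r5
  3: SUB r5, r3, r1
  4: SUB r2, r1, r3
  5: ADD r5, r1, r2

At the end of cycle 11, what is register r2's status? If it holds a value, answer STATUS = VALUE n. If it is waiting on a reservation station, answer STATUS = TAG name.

  c1: issue ADD r0<-Add1  regs: r0:Add1,r1:4,r2:2,r3:3,r4:8,r5:7
  c2: issue SUB r1<-Add2  regs: r0:Add1,r1:Add2,r2:2,r3:3,r4:8,r5:7
  c3: issue MUL r1<-Mul1  regs: r0:Add1,r1:Mul1,r2:2,r3:3,r4:8,r5:7
  c4: CDB Add1=15; issue SUB r5<-Add1  regs: r0:15,r1:Mul1,r2:2,r3:3,r4:8,r5:Add1
  c5: CDB Add2=5; issue SUB r2<-Add2  regs: r0:15,r1:Mul1,r2:Add2,r3:3,r4:8,r5:Add1
  c6: stall  regs: r0:15,r1:Mul1,r2:Add2,r3:3,r4:8,r5:Add1
  c7: CDB Mul1=14; stall  regs: r0:15,r1:14,r2:Add2,r3:3,r4:8,r5:Add1
  c8: stall  regs: r0:15,r1:14,r2:Add2,r3:3,r4:8,r5:Add1
  c9: stall  regs: r0:15,r1:14,r2:Add2,r3:3,r4:8,r5:Add1
  c10: CDB Add1=-11; issue ADD r5<-Add1  regs: r0:15,r1:14,r2:Add2,r3:3,r4:8,r5:Add1
  c11: CDB Add2=11  regs: r0:15,r1:14,r2:11,r3:3,r4:8,r5:Add1

STATUS = VALUE 11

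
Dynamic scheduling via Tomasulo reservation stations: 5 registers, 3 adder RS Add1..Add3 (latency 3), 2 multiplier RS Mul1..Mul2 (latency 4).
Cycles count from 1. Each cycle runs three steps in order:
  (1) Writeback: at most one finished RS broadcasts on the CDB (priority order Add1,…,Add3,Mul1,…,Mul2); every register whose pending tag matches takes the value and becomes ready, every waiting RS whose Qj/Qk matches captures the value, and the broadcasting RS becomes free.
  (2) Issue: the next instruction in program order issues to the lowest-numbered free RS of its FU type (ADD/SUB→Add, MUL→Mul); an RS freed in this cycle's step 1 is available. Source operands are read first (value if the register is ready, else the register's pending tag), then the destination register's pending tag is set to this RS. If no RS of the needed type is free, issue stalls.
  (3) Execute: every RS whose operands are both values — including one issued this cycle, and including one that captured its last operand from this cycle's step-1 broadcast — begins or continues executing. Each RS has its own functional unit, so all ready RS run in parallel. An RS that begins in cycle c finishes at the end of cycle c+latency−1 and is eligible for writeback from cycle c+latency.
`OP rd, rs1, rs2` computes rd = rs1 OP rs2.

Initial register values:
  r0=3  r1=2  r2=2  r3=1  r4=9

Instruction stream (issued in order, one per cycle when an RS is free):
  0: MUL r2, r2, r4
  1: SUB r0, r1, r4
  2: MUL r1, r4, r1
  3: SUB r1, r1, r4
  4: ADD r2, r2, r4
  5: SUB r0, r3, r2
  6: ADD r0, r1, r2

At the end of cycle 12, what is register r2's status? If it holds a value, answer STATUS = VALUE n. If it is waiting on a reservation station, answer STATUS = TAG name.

STATUS = VALUE 27

  c1: issue MUL r2<-Mul1  regs: r0:3,r1:2,r2:Mul1,r3:1,r4:9
  c2: issue SUB r0<-Add1  regs: r0:Add1,r1:2,r2:Mul1,r3:1,r4:9
  c3: issue MUL r1<-Mul2  regs: r0:Add1,r1:Mul2,r2:Mul1,r3:1,r4:9
  c4: issue SUB r1<-Add2  regs: r0:Add1,r1:Add2,r2:Mul1,r3:1,r4:9
  c5: CDB Add1=-7; issue ADD r2<-Add1  regs: r0:-7,r1:Add2,r2:Add1,r3:1,r4:9
  c6: CDB Mul1=18; issue SUB r0<-Add3  regs: r0:Add3,r1:Add2,r2:Add1,r3:1,r4:9
  c7: CDB Mul2=18; stall  regs: r0:Add3,r1:Add2,r2:Add1,r3:1,r4:9
  c8: stall  regs: r0:Add3,r1:Add2,r2:Add1,r3:1,r4:9
  c9: CDB Add1=27; issue ADD r0<-Add1  regs: r0:Add1,r1:Add2,r2:27,r3:1,r4:9
  c10: CDB Add2=9  regs: r0:Add1,r1:9,r2:27,r3:1,r4:9
  c11: -  regs: r0:Add1,r1:9,r2:27,r3:1,r4:9
  c12: CDB Add3=-26  regs: r0:Add1,r1:9,r2:27,r3:1,r4:9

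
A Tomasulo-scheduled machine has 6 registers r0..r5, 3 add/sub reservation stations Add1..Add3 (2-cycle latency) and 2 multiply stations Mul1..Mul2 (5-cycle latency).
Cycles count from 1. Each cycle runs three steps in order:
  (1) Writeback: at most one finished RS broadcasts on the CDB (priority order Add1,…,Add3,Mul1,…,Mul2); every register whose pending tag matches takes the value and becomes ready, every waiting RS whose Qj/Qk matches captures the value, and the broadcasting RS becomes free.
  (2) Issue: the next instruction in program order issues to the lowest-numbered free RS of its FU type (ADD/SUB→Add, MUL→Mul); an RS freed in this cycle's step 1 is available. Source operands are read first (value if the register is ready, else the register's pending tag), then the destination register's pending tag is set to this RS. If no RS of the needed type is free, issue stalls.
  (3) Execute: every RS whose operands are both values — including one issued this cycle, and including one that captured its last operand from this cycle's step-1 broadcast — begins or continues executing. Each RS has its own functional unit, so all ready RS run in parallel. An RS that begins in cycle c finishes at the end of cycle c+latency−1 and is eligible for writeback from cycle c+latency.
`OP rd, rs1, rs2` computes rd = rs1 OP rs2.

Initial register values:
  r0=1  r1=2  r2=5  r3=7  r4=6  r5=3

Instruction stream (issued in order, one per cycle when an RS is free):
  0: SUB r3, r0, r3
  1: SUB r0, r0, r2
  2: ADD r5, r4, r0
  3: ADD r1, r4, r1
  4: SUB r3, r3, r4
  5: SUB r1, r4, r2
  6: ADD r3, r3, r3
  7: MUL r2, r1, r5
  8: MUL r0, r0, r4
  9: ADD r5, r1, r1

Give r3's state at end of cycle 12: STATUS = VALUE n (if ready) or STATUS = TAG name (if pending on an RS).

STATUS = VALUE -24

  c1: issue SUB r3<-Add1  regs: r0:1,r1:2,r2:5,r3:Add1,r4:6,r5:3
  c2: issue SUB r0<-Add2  regs: r0:Add2,r1:2,r2:5,r3:Add1,r4:6,r5:3
  c3: CDB Add1=-6; issue ADD r5<-Add1  regs: r0:Add2,r1:2,r2:5,r3:-6,r4:6,r5:Add1
  c4: CDB Add2=-4; issue ADD r1<-Add2  regs: r0:-4,r1:Add2,r2:5,r3:-6,r4:6,r5:Add1
  c5: issue SUB r3<-Add3  regs: r0:-4,r1:Add2,r2:5,r3:Add3,r4:6,r5:Add1
  c6: CDB Add1=2; issue SUB r1<-Add1  regs: r0:-4,r1:Add1,r2:5,r3:Add3,r4:6,r5:2
  c7: CDB Add2=8; issue ADD r3<-Add2  regs: r0:-4,r1:Add1,r2:5,r3:Add2,r4:6,r5:2
  c8: CDB Add1=1; issue MUL r2<-Mul1  regs: r0:-4,r1:1,r2:Mul1,r3:Add2,r4:6,r5:2
  c9: CDB Add3=-12; issue MUL r0<-Mul2  regs: r0:Mul2,r1:1,r2:Mul1,r3:Add2,r4:6,r5:2
  c10: issue ADD r5<-Add1  regs: r0:Mul2,r1:1,r2:Mul1,r3:Add2,r4:6,r5:Add1
  c11: CDB Add2=-24  regs: r0:Mul2,r1:1,r2:Mul1,r3:-24,r4:6,r5:Add1
  c12: CDB Add1=2  regs: r0:Mul2,r1:1,r2:Mul1,r3:-24,r4:6,r5:2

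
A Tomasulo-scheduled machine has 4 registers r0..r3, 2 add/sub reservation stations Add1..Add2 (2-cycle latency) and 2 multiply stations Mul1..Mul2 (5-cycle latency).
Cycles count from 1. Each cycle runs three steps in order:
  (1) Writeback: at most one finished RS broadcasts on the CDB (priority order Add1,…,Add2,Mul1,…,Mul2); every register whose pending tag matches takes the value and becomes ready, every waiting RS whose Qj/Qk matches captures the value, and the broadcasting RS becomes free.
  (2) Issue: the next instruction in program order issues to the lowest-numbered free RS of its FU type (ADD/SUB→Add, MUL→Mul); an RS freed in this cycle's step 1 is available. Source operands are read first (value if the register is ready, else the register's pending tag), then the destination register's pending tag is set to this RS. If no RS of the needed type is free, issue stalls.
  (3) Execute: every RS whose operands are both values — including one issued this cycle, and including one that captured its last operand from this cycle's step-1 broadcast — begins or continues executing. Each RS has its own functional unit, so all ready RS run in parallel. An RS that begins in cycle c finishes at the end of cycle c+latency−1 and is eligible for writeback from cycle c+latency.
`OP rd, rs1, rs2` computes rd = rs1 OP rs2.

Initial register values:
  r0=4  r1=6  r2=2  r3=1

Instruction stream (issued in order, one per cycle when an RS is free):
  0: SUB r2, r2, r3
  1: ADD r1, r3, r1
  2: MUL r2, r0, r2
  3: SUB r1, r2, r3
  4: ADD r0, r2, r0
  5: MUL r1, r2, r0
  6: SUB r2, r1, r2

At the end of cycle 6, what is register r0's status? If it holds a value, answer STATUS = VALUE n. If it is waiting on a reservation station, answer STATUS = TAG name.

STATUS = TAG Add2

  c1: issue SUB r2<-Add1  regs: r0:4,r1:6,r2:Add1,r3:1
  c2: issue ADD r1<-Add2  regs: r0:4,r1:Add2,r2:Add1,r3:1
  c3: CDB Add1=1; issue MUL r2<-Mul1  regs: r0:4,r1:Add2,r2:Mul1,r3:1
  c4: CDB Add2=7; issue SUB r1<-Add1  regs: r0:4,r1:Add1,r2:Mul1,r3:1
  c5: issue ADD r0<-Add2  regs: r0:Add2,r1:Add1,r2:Mul1,r3:1
  c6: issue MUL r1<-Mul2  regs: r0:Add2,r1:Mul2,r2:Mul1,r3:1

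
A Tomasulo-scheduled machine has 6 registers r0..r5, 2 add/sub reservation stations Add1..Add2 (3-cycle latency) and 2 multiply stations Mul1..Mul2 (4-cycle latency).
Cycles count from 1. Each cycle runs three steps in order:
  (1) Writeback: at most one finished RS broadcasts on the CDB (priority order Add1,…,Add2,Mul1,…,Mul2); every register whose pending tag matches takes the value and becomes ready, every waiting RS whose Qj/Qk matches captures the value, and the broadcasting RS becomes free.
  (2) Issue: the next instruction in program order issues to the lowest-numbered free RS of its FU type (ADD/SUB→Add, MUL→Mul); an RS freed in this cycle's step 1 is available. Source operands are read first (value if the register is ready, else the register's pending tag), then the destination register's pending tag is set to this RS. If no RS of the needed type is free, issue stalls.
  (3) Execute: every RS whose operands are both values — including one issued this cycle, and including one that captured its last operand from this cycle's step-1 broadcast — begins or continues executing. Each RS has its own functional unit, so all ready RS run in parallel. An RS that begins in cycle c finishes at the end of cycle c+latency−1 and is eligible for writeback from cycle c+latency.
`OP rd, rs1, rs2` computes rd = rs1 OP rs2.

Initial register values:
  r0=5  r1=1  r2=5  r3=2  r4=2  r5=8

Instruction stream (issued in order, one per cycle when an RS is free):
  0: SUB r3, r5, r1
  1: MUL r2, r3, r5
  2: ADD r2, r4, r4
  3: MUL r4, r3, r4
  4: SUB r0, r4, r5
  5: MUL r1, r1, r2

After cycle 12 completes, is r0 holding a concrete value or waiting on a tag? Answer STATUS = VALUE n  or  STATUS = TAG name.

c1: issue SUB r3<-Add1 | r0:5,r1:1,r2:5,r3:Add1,r4:2,r5:8
c2: issue MUL r2<-Mul1 | r0:5,r1:1,r2:Mul1,r3:Add1,r4:2,r5:8
c3: issue ADD r2<-Add2 | r0:5,r1:1,r2:Add2,r3:Add1,r4:2,r5:8
c4: CDB Add1=7; issue MUL r4<-Mul2 | r0:5,r1:1,r2:Add2,r3:7,r4:Mul2,r5:8
c5: issue SUB r0<-Add1 | r0:Add1,r1:1,r2:Add2,r3:7,r4:Mul2,r5:8
c6: CDB Add2=4; stall | r0:Add1,r1:1,r2:4,r3:7,r4:Mul2,r5:8
c7: stall | r0:Add1,r1:1,r2:4,r3:7,r4:Mul2,r5:8
c8: CDB Mul1=56; issue MUL r1<-Mul1 | r0:Add1,r1:Mul1,r2:4,r3:7,r4:Mul2,r5:8
c9: CDB Mul2=14 | r0:Add1,r1:Mul1,r2:4,r3:7,r4:14,r5:8
c10: - | r0:Add1,r1:Mul1,r2:4,r3:7,r4:14,r5:8
c11: - | r0:Add1,r1:Mul1,r2:4,r3:7,r4:14,r5:8
c12: CDB Add1=6 | r0:6,r1:Mul1,r2:4,r3:7,r4:14,r5:8

STATUS = VALUE 6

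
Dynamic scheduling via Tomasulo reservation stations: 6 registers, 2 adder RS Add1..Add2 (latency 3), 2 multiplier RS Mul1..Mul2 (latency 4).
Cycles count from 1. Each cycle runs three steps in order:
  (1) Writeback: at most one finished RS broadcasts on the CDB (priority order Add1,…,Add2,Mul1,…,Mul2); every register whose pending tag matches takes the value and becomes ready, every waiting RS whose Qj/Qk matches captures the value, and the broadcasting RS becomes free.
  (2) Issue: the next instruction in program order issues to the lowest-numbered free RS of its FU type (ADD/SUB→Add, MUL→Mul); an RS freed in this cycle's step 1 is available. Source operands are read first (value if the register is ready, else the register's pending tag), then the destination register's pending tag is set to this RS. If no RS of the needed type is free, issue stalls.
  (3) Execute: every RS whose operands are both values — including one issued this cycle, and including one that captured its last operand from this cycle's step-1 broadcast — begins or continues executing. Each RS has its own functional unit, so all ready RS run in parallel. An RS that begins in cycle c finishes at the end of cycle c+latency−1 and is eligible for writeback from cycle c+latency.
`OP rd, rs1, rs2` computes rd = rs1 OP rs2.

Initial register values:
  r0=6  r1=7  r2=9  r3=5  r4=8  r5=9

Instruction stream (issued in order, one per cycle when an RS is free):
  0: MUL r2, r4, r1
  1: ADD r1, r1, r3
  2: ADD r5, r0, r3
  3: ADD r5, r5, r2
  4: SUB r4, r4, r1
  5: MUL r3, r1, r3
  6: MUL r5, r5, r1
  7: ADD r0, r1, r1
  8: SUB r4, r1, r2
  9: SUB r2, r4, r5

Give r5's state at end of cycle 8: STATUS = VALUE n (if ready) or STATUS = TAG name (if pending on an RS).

cycle 1: issue MUL r2<-Mul1 // r0:6,r1:7,r2:Mul1,r3:5,r4:8,r5:9
cycle 2: issue ADD r1<-Add1 // r0:6,r1:Add1,r2:Mul1,r3:5,r4:8,r5:9
cycle 3: issue ADD r5<-Add2 // r0:6,r1:Add1,r2:Mul1,r3:5,r4:8,r5:Add2
cycle 4: stall // r0:6,r1:Add1,r2:Mul1,r3:5,r4:8,r5:Add2
cycle 5: CDB Add1=12; issue ADD r5<-Add1 // r0:6,r1:12,r2:Mul1,r3:5,r4:8,r5:Add1
cycle 6: CDB Add2=11; issue SUB r4<-Add2 // r0:6,r1:12,r2:Mul1,r3:5,r4:Add2,r5:Add1
cycle 7: CDB Mul1=56; issue MUL r3<-Mul1 // r0:6,r1:12,r2:56,r3:Mul1,r4:Add2,r5:Add1
cycle 8: issue MUL r5<-Mul2 // r0:6,r1:12,r2:56,r3:Mul1,r4:Add2,r5:Mul2

STATUS = TAG Mul2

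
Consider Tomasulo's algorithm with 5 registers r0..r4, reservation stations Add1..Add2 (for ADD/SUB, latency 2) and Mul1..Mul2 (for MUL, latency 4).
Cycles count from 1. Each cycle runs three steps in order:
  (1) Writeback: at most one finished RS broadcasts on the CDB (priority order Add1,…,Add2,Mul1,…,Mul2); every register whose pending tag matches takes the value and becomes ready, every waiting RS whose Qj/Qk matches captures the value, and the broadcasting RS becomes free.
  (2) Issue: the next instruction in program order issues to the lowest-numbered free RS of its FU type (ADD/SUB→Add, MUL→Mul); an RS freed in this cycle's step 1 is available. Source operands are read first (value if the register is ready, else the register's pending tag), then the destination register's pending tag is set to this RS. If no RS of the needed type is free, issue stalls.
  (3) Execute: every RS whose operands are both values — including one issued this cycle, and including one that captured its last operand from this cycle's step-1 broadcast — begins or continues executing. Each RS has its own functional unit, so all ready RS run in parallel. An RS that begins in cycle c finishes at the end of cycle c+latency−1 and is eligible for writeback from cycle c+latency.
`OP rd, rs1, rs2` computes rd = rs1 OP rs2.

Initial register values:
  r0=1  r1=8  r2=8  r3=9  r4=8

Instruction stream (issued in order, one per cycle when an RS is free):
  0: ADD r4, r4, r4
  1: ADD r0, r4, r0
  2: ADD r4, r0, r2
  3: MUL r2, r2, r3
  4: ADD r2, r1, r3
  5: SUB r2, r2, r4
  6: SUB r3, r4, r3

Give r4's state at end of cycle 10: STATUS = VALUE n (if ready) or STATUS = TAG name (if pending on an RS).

STATUS = VALUE 25

cycle 1: issue ADD r4<-Add1 // r0:1,r1:8,r2:8,r3:9,r4:Add1
cycle 2: issue ADD r0<-Add2 // r0:Add2,r1:8,r2:8,r3:9,r4:Add1
cycle 3: CDB Add1=16; issue ADD r4<-Add1 // r0:Add2,r1:8,r2:8,r3:9,r4:Add1
cycle 4: issue MUL r2<-Mul1 // r0:Add2,r1:8,r2:Mul1,r3:9,r4:Add1
cycle 5: CDB Add2=17; issue ADD r2<-Add2 // r0:17,r1:8,r2:Add2,r3:9,r4:Add1
cycle 6: stall // r0:17,r1:8,r2:Add2,r3:9,r4:Add1
cycle 7: CDB Add1=25; issue SUB r2<-Add1 // r0:17,r1:8,r2:Add1,r3:9,r4:25
cycle 8: CDB Add2=17; issue SUB r3<-Add2 // r0:17,r1:8,r2:Add1,r3:Add2,r4:25
cycle 9: CDB Mul1=72 // r0:17,r1:8,r2:Add1,r3:Add2,r4:25
cycle 10: CDB Add1=-8 // r0:17,r1:8,r2:-8,r3:Add2,r4:25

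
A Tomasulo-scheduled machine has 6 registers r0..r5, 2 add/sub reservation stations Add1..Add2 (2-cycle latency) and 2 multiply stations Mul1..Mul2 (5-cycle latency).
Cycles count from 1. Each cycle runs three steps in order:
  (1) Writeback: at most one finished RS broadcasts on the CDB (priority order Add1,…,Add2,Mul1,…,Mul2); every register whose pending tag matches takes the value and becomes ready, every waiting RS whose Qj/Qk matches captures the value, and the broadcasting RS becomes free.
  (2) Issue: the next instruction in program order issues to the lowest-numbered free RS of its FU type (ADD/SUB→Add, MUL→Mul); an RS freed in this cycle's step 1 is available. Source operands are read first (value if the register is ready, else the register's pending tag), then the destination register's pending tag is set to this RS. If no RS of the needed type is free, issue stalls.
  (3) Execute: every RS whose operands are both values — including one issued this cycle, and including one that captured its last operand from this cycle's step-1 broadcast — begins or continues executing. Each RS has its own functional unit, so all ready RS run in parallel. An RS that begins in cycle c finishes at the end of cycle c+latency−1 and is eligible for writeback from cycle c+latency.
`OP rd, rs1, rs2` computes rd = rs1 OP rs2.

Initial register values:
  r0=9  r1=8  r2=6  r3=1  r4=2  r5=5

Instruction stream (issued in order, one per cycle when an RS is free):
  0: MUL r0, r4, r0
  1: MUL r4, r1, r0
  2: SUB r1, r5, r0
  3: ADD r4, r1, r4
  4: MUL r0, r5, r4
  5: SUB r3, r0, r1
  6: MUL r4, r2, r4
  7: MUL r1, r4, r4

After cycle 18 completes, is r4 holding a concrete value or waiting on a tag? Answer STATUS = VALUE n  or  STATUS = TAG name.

cycle 1: issue MUL r0<-Mul1 // r0:Mul1,r1:8,r2:6,r3:1,r4:2,r5:5
cycle 2: issue MUL r4<-Mul2 // r0:Mul1,r1:8,r2:6,r3:1,r4:Mul2,r5:5
cycle 3: issue SUB r1<-Add1 // r0:Mul1,r1:Add1,r2:6,r3:1,r4:Mul2,r5:5
cycle 4: issue ADD r4<-Add2 // r0:Mul1,r1:Add1,r2:6,r3:1,r4:Add2,r5:5
cycle 5: stall // r0:Mul1,r1:Add1,r2:6,r3:1,r4:Add2,r5:5
cycle 6: CDB Mul1=18; issue MUL r0<-Mul1 // r0:Mul1,r1:Add1,r2:6,r3:1,r4:Add2,r5:5
cycle 7: stall // r0:Mul1,r1:Add1,r2:6,r3:1,r4:Add2,r5:5
cycle 8: CDB Add1=-13; issue SUB r3<-Add1 // r0:Mul1,r1:-13,r2:6,r3:Add1,r4:Add2,r5:5
cycle 9: stall // r0:Mul1,r1:-13,r2:6,r3:Add1,r4:Add2,r5:5
cycle 10: stall // r0:Mul1,r1:-13,r2:6,r3:Add1,r4:Add2,r5:5
cycle 11: CDB Mul2=144; issue MUL r4<-Mul2 // r0:Mul1,r1:-13,r2:6,r3:Add1,r4:Mul2,r5:5
cycle 12: stall // r0:Mul1,r1:-13,r2:6,r3:Add1,r4:Mul2,r5:5
cycle 13: CDB Add2=131; stall // r0:Mul1,r1:-13,r2:6,r3:Add1,r4:Mul2,r5:5
cycle 14: stall // r0:Mul1,r1:-13,r2:6,r3:Add1,r4:Mul2,r5:5
cycle 15: stall // r0:Mul1,r1:-13,r2:6,r3:Add1,r4:Mul2,r5:5
cycle 16: stall // r0:Mul1,r1:-13,r2:6,r3:Add1,r4:Mul2,r5:5
cycle 17: stall // r0:Mul1,r1:-13,r2:6,r3:Add1,r4:Mul2,r5:5
cycle 18: CDB Mul1=655; issue MUL r1<-Mul1 // r0:655,r1:Mul1,r2:6,r3:Add1,r4:Mul2,r5:5

STATUS = TAG Mul2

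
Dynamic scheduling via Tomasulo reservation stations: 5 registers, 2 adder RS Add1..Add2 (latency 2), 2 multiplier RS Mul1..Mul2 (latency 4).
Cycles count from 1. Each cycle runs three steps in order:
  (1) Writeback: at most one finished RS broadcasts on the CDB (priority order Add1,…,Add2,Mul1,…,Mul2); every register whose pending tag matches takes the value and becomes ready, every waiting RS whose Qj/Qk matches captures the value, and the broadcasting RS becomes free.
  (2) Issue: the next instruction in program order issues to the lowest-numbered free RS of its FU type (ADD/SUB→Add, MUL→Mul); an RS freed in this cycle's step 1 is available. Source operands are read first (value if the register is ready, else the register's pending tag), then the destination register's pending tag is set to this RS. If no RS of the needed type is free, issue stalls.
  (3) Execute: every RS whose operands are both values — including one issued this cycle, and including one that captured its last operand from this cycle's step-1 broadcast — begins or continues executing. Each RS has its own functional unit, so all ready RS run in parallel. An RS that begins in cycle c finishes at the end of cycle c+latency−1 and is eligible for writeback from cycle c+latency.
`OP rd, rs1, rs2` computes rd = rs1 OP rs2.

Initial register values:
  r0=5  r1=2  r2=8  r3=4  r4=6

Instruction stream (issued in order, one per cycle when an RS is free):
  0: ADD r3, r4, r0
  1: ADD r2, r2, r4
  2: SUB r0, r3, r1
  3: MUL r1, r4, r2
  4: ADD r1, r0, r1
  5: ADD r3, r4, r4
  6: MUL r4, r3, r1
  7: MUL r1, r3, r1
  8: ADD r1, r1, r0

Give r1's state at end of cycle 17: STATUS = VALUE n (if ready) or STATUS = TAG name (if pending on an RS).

STATUS = VALUE 1125

cycle 1: issue ADD r3<-Add1 // r0:5,r1:2,r2:8,r3:Add1,r4:6
cycle 2: issue ADD r2<-Add2 // r0:5,r1:2,r2:Add2,r3:Add1,r4:6
cycle 3: CDB Add1=11; issue SUB r0<-Add1 // r0:Add1,r1:2,r2:Add2,r3:11,r4:6
cycle 4: CDB Add2=14; issue MUL r1<-Mul1 // r0:Add1,r1:Mul1,r2:14,r3:11,r4:6
cycle 5: CDB Add1=9; issue ADD r1<-Add1 // r0:9,r1:Add1,r2:14,r3:11,r4:6
cycle 6: issue ADD r3<-Add2 // r0:9,r1:Add1,r2:14,r3:Add2,r4:6
cycle 7: issue MUL r4<-Mul2 // r0:9,r1:Add1,r2:14,r3:Add2,r4:Mul2
cycle 8: CDB Add2=12; stall // r0:9,r1:Add1,r2:14,r3:12,r4:Mul2
cycle 9: CDB Mul1=84; issue MUL r1<-Mul1 // r0:9,r1:Mul1,r2:14,r3:12,r4:Mul2
cycle 10: issue ADD r1<-Add2 // r0:9,r1:Add2,r2:14,r3:12,r4:Mul2
cycle 11: CDB Add1=93 // r0:9,r1:Add2,r2:14,r3:12,r4:Mul2
cycle 12: - // r0:9,r1:Add2,r2:14,r3:12,r4:Mul2
cycle 13: - // r0:9,r1:Add2,r2:14,r3:12,r4:Mul2
cycle 14: - // r0:9,r1:Add2,r2:14,r3:12,r4:Mul2
cycle 15: CDB Mul1=1116 // r0:9,r1:Add2,r2:14,r3:12,r4:Mul2
cycle 16: CDB Mul2=1116 // r0:9,r1:Add2,r2:14,r3:12,r4:1116
cycle 17: CDB Add2=1125 // r0:9,r1:1125,r2:14,r3:12,r4:1116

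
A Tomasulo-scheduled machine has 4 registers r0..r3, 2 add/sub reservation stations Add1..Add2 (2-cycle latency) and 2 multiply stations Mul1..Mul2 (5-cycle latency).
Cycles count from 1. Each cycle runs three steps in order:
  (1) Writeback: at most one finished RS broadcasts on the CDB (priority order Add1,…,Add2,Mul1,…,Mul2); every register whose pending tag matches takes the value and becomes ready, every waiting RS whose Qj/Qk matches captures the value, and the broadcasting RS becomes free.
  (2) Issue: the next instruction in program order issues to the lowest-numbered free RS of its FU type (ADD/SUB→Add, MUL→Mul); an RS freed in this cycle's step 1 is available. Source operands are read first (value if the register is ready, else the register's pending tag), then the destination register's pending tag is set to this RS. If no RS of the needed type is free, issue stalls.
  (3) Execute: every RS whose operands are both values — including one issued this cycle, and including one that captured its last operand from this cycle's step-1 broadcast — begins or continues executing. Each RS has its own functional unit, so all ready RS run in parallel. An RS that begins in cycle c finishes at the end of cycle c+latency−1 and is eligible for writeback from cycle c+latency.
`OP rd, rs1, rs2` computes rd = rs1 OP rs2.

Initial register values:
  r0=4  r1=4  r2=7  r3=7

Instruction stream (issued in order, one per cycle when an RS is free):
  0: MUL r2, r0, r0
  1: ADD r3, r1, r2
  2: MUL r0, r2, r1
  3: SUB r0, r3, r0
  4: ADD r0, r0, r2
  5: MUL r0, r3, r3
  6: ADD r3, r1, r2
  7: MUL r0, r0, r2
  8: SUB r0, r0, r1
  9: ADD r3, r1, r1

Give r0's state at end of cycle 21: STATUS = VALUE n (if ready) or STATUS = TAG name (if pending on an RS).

cycle 1: issue MUL r2<-Mul1 // r0:4,r1:4,r2:Mul1,r3:7
cycle 2: issue ADD r3<-Add1 // r0:4,r1:4,r2:Mul1,r3:Add1
cycle 3: issue MUL r0<-Mul2 // r0:Mul2,r1:4,r2:Mul1,r3:Add1
cycle 4: issue SUB r0<-Add2 // r0:Add2,r1:4,r2:Mul1,r3:Add1
cycle 5: stall // r0:Add2,r1:4,r2:Mul1,r3:Add1
cycle 6: CDB Mul1=16; stall // r0:Add2,r1:4,r2:16,r3:Add1
cycle 7: stall // r0:Add2,r1:4,r2:16,r3:Add1
cycle 8: CDB Add1=20; issue ADD r0<-Add1 // r0:Add1,r1:4,r2:16,r3:20
cycle 9: issue MUL r0<-Mul1 // r0:Mul1,r1:4,r2:16,r3:20
cycle 10: stall // r0:Mul1,r1:4,r2:16,r3:20
cycle 11: CDB Mul2=64; stall // r0:Mul1,r1:4,r2:16,r3:20
cycle 12: stall // r0:Mul1,r1:4,r2:16,r3:20
cycle 13: CDB Add2=-44; issue ADD r3<-Add2 // r0:Mul1,r1:4,r2:16,r3:Add2
cycle 14: CDB Mul1=400; issue MUL r0<-Mul1 // r0:Mul1,r1:4,r2:16,r3:Add2
cycle 15: CDB Add1=-28; issue SUB r0<-Add1 // r0:Add1,r1:4,r2:16,r3:Add2
cycle 16: CDB Add2=20; issue ADD r3<-Add2 // r0:Add1,r1:4,r2:16,r3:Add2
cycle 17: - // r0:Add1,r1:4,r2:16,r3:Add2
cycle 18: CDB Add2=8 // r0:Add1,r1:4,r2:16,r3:8
cycle 19: CDB Mul1=6400 // r0:Add1,r1:4,r2:16,r3:8
cycle 20: - // r0:Add1,r1:4,r2:16,r3:8
cycle 21: CDB Add1=6396 // r0:6396,r1:4,r2:16,r3:8

STATUS = VALUE 6396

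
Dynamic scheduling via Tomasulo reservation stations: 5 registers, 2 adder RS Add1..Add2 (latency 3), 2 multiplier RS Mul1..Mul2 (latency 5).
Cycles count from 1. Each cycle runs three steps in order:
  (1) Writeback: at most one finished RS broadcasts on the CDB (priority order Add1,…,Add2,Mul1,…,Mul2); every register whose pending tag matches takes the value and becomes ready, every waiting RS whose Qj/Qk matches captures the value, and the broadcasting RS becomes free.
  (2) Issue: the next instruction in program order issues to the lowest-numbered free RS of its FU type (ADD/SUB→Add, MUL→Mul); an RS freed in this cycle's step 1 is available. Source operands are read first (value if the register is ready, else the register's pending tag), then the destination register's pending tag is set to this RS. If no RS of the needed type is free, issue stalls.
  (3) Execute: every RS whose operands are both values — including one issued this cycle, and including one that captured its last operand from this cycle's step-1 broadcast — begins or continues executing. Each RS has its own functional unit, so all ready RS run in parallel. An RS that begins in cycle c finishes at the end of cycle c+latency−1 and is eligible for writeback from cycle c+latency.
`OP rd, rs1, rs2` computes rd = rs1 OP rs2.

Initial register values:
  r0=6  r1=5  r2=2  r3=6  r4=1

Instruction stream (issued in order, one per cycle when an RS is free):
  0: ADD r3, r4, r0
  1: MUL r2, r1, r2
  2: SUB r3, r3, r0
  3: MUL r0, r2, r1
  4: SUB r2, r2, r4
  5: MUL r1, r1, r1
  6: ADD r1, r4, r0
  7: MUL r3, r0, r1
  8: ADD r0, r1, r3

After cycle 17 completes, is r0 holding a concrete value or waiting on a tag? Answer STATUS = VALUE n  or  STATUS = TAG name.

c1: issue ADD r3<-Add1 | r0:6,r1:5,r2:2,r3:Add1,r4:1
c2: issue MUL r2<-Mul1 | r0:6,r1:5,r2:Mul1,r3:Add1,r4:1
c3: issue SUB r3<-Add2 | r0:6,r1:5,r2:Mul1,r3:Add2,r4:1
c4: CDB Add1=7; issue MUL r0<-Mul2 | r0:Mul2,r1:5,r2:Mul1,r3:Add2,r4:1
c5: issue SUB r2<-Add1 | r0:Mul2,r1:5,r2:Add1,r3:Add2,r4:1
c6: stall | r0:Mul2,r1:5,r2:Add1,r3:Add2,r4:1
c7: CDB Add2=1; stall | r0:Mul2,r1:5,r2:Add1,r3:1,r4:1
c8: CDB Mul1=10; issue MUL r1<-Mul1 | r0:Mul2,r1:Mul1,r2:Add1,r3:1,r4:1
c9: issue ADD r1<-Add2 | r0:Mul2,r1:Add2,r2:Add1,r3:1,r4:1
c10: stall | r0:Mul2,r1:Add2,r2:Add1,r3:1,r4:1
c11: CDB Add1=9; stall | r0:Mul2,r1:Add2,r2:9,r3:1,r4:1
c12: stall | r0:Mul2,r1:Add2,r2:9,r3:1,r4:1
c13: CDB Mul1=25; issue MUL r3<-Mul1 | r0:Mul2,r1:Add2,r2:9,r3:Mul1,r4:1
c14: CDB Mul2=50; issue ADD r0<-Add1 | r0:Add1,r1:Add2,r2:9,r3:Mul1,r4:1
c15: - | r0:Add1,r1:Add2,r2:9,r3:Mul1,r4:1
c16: - | r0:Add1,r1:Add2,r2:9,r3:Mul1,r4:1
c17: CDB Add2=51 | r0:Add1,r1:51,r2:9,r3:Mul1,r4:1

STATUS = TAG Add1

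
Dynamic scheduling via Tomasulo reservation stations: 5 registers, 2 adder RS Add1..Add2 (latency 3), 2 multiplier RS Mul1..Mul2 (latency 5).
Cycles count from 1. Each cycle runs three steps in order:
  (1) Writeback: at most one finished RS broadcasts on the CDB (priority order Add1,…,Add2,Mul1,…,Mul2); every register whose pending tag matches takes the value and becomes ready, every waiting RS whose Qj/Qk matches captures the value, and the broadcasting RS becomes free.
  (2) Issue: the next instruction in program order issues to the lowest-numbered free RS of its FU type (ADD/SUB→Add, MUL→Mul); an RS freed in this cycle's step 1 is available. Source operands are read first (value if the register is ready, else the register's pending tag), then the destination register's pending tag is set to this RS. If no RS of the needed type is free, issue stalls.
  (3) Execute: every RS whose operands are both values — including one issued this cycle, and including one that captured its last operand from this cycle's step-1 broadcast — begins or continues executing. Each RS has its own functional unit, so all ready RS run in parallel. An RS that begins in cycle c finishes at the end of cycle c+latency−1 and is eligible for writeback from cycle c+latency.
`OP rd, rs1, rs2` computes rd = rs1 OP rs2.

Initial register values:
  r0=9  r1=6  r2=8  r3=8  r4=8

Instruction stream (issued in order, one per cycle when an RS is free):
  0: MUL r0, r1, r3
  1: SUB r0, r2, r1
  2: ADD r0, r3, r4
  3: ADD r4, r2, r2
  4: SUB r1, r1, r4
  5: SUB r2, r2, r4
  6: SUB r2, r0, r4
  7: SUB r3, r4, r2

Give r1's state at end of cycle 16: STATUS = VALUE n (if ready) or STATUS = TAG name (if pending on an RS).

STATUS = VALUE -10

cycle 1: issue MUL r0<-Mul1 // r0:Mul1,r1:6,r2:8,r3:8,r4:8
cycle 2: issue SUB r0<-Add1 // r0:Add1,r1:6,r2:8,r3:8,r4:8
cycle 3: issue ADD r0<-Add2 // r0:Add2,r1:6,r2:8,r3:8,r4:8
cycle 4: stall // r0:Add2,r1:6,r2:8,r3:8,r4:8
cycle 5: CDB Add1=2; issue ADD r4<-Add1 // r0:Add2,r1:6,r2:8,r3:8,r4:Add1
cycle 6: CDB Add2=16; issue SUB r1<-Add2 // r0:16,r1:Add2,r2:8,r3:8,r4:Add1
cycle 7: CDB Mul1=48; stall // r0:16,r1:Add2,r2:8,r3:8,r4:Add1
cycle 8: CDB Add1=16; issue SUB r2<-Add1 // r0:16,r1:Add2,r2:Add1,r3:8,r4:16
cycle 9: stall // r0:16,r1:Add2,r2:Add1,r3:8,r4:16
cycle 10: stall // r0:16,r1:Add2,r2:Add1,r3:8,r4:16
cycle 11: CDB Add1=-8; issue SUB r2<-Add1 // r0:16,r1:Add2,r2:Add1,r3:8,r4:16
cycle 12: CDB Add2=-10; issue SUB r3<-Add2 // r0:16,r1:-10,r2:Add1,r3:Add2,r4:16
cycle 13: - // r0:16,r1:-10,r2:Add1,r3:Add2,r4:16
cycle 14: CDB Add1=0 // r0:16,r1:-10,r2:0,r3:Add2,r4:16
cycle 15: - // r0:16,r1:-10,r2:0,r3:Add2,r4:16
cycle 16: - // r0:16,r1:-10,r2:0,r3:Add2,r4:16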